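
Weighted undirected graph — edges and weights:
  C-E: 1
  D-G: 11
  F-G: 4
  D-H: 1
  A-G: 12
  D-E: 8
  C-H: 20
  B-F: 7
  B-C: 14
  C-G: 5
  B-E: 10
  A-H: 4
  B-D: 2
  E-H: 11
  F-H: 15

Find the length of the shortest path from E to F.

A few of the E→F routes:
E-C-B-F: 1 + 14 + 7 = 22
E-C-G-F: 1 + 5 + 4 = 10
E-H-D-B-F: 11 + 1 + 2 + 7 = 21
E-D-B-F: 8 + 2 + 7 = 17
E-B-F: 10 + 7 = 17
Shortest: 10.

10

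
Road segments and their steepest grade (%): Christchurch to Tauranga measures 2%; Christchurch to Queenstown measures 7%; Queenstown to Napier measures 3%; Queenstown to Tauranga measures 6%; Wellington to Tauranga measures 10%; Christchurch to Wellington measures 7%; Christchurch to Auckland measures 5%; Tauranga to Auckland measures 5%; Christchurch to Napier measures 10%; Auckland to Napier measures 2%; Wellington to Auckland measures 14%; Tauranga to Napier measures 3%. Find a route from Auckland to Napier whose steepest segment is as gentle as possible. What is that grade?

Some routes from Auckland to Napier:
Auckland -> Christchurch -> Tauranga -> Queenstown -> Napier: max(5, 2, 6, 3) = 6
Auckland -> Tauranga -> Queenstown -> Napier: max(5, 6, 3) = 6
Auckland -> Christchurch -> Tauranga -> Napier: max(5, 2, 3) = 5
Auckland -> Christchurch -> Queenstown -> Napier: max(5, 7, 3) = 7
Auckland -> Napier: max(2) = 2
Auckland -> Tauranga -> Napier: max(5, 3) = 5
Smallest bottleneck: 2%.

2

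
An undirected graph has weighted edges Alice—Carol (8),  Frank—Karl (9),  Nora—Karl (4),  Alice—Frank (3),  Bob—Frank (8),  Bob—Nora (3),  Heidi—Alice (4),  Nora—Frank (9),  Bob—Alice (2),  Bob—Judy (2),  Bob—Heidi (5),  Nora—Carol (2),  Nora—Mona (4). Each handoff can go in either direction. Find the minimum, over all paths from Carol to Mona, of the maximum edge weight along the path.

4

A few of the Carol→Mona routes:
Carol-Alice-Heidi-Bob-Frank-Nora-Mona: max(8, 4, 5, 8, 9, 4) = 9
Carol-Alice-Frank-Bob-Nora-Mona: max(8, 3, 8, 3, 4) = 8
Carol-Alice-Bob-Nora-Mona: max(8, 2, 3, 4) = 8
Carol-Alice-Heidi-Bob-Nora-Mona: max(8, 4, 5, 3, 4) = 8
Carol-Nora-Mona: max(2, 4) = 4
Smallest bottleneck: 4.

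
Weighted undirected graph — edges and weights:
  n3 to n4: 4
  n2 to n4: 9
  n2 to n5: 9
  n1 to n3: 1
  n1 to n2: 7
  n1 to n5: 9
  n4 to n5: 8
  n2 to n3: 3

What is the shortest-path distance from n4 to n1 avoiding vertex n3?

Routes from n4 to n1 avoiding n3:
n4 -> n2 -> n1: 9 + 7 = 16
n4 -> n5 -> n2 -> n1: 8 + 9 + 7 = 24
n4 -> n2 -> n5 -> n1: 9 + 9 + 9 = 27
n4 -> n5 -> n1: 8 + 9 = 17
The minimum is 16.

16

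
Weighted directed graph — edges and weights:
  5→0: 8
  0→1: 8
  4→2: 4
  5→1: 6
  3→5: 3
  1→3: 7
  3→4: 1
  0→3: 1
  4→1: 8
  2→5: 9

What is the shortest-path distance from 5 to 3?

9

Routes from 5 to 3:
5-1-3: 6 + 7 = 13
5-0-1-3: 8 + 8 + 7 = 23
5-0-3: 8 + 1 = 9
The minimum is 9.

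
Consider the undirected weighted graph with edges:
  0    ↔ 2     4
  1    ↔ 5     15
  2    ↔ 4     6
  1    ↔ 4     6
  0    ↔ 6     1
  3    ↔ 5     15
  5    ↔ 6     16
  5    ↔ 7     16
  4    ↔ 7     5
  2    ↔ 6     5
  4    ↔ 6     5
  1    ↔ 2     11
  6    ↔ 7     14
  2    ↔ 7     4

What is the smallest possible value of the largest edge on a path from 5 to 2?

Checking several routes:
5-1-4-7-6-0-2: max(15, 6, 5, 14, 1, 4) = 15
5-1-4-6-7-2: max(15, 6, 5, 14, 4) = 15
5-1-2: max(15, 11) = 15
5-1-4-6-0-2: max(15, 6, 5, 1, 4) = 15
5-1-4-6-2: max(15, 6, 5, 5) = 15
5-1-4-7-6-2: max(15, 6, 5, 14, 5) = 15
Smallest bottleneck: 15.

15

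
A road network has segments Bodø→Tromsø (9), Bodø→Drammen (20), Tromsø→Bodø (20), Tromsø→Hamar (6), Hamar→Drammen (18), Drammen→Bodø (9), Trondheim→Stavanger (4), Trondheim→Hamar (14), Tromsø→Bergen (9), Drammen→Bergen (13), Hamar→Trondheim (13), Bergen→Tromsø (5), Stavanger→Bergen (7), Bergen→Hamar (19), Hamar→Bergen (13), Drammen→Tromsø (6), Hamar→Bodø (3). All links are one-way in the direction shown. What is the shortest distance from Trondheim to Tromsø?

Some routes from Trondheim to Tromsø:
Trondheim - Hamar - Drammen - Tromsø: 14 + 18 + 6 = 38
Trondheim - Hamar - Bodø - Tromsø: 14 + 3 + 9 = 26
Trondheim - Stavanger - Bergen - Tromsø: 4 + 7 + 5 = 16
Trondheim - Stavanger - Bergen - Hamar - Bodø - Tromsø: 4 + 7 + 19 + 3 + 9 = 42
Trondheim - Hamar - Bergen - Tromsø: 14 + 13 + 5 = 32
The minimum is 16.

16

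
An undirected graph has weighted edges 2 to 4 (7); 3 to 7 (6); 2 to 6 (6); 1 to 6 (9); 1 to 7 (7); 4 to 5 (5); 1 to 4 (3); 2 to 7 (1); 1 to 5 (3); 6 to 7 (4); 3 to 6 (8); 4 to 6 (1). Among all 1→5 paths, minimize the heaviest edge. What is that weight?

Comparing a few candidate routes:
1 -> 4 -> 5: max(3, 5) = 5
1 -> 5: max(3) = 3
1 -> 7 -> 6 -> 4 -> 5: max(7, 4, 1, 5) = 7
Smallest bottleneck: 3.

3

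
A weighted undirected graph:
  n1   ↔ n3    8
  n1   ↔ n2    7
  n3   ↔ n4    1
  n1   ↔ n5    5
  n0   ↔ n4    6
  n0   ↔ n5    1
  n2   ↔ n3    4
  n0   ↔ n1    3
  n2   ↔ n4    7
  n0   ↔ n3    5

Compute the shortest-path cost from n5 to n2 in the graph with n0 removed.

Candidate routes:
n5-n1-n3-n2: 5 + 8 + 4 = 17
n5-n1-n2: 5 + 7 = 12
n5-n1-n3-n4-n2: 5 + 8 + 1 + 7 = 21
Best route has total 12.

12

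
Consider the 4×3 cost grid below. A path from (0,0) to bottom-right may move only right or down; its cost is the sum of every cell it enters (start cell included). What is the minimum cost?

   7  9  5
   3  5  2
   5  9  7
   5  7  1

25

One optimal route is [0,0] → [1,0] → [1,1] → [1,2] → [2,2] → [3,2].
Its cost is 7 + 3 + 5 + 2 + 7 + 1 = 25.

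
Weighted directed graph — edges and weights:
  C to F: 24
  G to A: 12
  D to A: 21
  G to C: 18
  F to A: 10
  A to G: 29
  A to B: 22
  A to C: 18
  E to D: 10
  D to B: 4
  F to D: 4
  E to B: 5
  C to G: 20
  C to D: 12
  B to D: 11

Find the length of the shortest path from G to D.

30

Some routes from G to D:
G - C - D: 18 + 12 = 30
G - A - B - D: 12 + 22 + 11 = 45
G - A - C - D: 12 + 18 + 12 = 42
G - C - F - D: 18 + 24 + 4 = 46
Best route has total 30.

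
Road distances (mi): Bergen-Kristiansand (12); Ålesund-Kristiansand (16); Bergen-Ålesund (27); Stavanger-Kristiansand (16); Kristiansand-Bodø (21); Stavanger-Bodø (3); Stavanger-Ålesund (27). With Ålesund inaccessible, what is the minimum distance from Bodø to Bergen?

31

Candidate routes:
Bodø-Kristiansand-Bergen: 21 + 12 = 33
Bodø-Stavanger-Kristiansand-Bergen: 3 + 16 + 12 = 31
Shortest: 31 mi.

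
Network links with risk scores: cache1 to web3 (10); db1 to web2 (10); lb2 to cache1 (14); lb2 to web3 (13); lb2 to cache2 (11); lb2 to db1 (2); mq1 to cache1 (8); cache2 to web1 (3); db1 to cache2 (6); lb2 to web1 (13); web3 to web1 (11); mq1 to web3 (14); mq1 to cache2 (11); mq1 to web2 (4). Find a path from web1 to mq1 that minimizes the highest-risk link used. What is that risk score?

Checking several routes:
web1→cache2→lb2→db1→web2→mq1: max(3, 11, 2, 10, 4) = 11
web1→cache2→mq1: max(3, 11) = 11
web1→web3→cache1→mq1: max(11, 10, 8) = 11
web1→cache2→db1→web2→mq1: max(3, 6, 10, 4) = 10
web1→web3→lb2→db1→web2→mq1: max(11, 13, 2, 10, 4) = 13
Smallest bottleneck: 10.

10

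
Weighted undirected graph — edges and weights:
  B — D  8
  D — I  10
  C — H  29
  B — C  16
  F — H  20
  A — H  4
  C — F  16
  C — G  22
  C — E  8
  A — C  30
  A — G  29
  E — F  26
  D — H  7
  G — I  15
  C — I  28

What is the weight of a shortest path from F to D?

27

Some routes from F to D:
F - C - B - D: 16 + 16 + 8 = 40
F - C - I - D: 16 + 28 + 10 = 54
F - C - H - D: 16 + 29 + 7 = 52
F - H - D: 20 + 7 = 27
Shortest: 27.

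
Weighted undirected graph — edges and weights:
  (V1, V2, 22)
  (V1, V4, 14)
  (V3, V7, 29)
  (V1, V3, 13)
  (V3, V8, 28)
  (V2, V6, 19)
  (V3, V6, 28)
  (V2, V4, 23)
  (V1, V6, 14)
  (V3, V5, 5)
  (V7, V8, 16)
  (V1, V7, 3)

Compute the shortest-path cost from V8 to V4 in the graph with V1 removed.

Routes from V8 to V4 avoiding V1:
V8 - V3 - V6 - V2 - V4: 28 + 28 + 19 + 23 = 98
V8 - V7 - V3 - V6 - V2 - V4: 16 + 29 + 28 + 19 + 23 = 115
Shortest: 98.

98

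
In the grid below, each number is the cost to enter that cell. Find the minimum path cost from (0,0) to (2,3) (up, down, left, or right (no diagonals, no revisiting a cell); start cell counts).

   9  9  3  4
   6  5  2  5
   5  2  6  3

30

Path [0,0]→[1,0]→[1,1]→[1,2]→[1,3]→[2,3]: 9 + 6 + 5 + 2 + 5 + 3 = 30.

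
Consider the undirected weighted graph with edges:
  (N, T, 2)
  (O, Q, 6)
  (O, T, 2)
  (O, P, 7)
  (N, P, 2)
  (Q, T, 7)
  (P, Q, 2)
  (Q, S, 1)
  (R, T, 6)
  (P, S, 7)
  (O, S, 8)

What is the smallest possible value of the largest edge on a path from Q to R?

6

Some routes from Q to R:
Q -> O -> T -> R: max(6, 2, 6) = 6
Q -> P -> N -> T -> R: max(2, 2, 2, 6) = 6
Q -> P -> O -> T -> R: max(2, 7, 2, 6) = 7
Best route has worst link 6.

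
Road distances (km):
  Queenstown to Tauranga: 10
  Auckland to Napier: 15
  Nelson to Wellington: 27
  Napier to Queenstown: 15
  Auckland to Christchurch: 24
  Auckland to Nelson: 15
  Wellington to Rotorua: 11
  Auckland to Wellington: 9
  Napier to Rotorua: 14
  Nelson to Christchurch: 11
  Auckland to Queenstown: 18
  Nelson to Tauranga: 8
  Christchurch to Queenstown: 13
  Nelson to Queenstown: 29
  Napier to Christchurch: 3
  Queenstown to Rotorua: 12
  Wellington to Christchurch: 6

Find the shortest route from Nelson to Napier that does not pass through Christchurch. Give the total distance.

30

Checking several routes:
Nelson -> Auckland -> Napier: 15 + 15 = 30
Nelson -> Queenstown -> Napier: 29 + 15 = 44
Nelson -> Tauranga -> Queenstown -> Rotorua -> Napier: 8 + 10 + 12 + 14 = 44
Nelson -> Tauranga -> Queenstown -> Napier: 8 + 10 + 15 = 33
Shortest: 30 km.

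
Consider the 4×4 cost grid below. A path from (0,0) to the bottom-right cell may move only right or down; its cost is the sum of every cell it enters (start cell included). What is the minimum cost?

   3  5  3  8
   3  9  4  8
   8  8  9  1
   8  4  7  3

27

Best path: r0c0 r0c1 r0c2 r1c2 r1c3 r2c3 r3c3
Cost: 3 + 5 + 3 + 4 + 8 + 1 + 3 = 27
For comparison, the top-then-right route costs 31.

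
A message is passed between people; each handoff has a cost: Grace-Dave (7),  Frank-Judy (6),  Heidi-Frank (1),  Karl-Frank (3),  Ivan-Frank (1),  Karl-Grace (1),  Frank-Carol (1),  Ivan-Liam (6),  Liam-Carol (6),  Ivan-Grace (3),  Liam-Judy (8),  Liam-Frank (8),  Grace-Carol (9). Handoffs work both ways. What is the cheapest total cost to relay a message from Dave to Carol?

Checking several routes:
Dave-Grace-Ivan-Liam-Carol: 7 + 3 + 6 + 6 = 22
Dave-Grace-Ivan-Frank-Carol: 7 + 3 + 1 + 1 = 12
Dave-Grace-Carol: 7 + 9 = 16
Dave-Grace-Karl-Frank-Carol: 7 + 1 + 3 + 1 = 12
Shortest: 12.

12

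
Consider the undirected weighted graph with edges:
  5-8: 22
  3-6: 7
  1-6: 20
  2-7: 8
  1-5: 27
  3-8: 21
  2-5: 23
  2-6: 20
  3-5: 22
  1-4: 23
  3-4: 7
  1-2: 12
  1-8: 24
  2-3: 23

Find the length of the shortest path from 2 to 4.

A few of the 2→4 routes:
2→1→6→3→4: 12 + 20 + 7 + 7 = 46
2→6→1→4: 20 + 20 + 23 = 63
2→3→4: 23 + 7 = 30
2→6→3→4: 20 + 7 + 7 = 34
2→5→3→4: 23 + 22 + 7 = 52
2→1→4: 12 + 23 = 35
Shortest: 30.

30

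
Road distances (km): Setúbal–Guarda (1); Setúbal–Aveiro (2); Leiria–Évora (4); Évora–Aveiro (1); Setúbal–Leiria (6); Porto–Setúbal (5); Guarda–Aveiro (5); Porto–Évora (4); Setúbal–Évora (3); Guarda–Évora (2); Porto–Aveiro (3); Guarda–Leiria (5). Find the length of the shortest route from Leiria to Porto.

8

Some routes from Leiria to Porto:
Leiria - Setúbal - Aveiro - Porto: 6 + 2 + 3 = 11
Leiria - Évora - Aveiro - Porto: 4 + 1 + 3 = 8
Leiria - Setúbal - Porto: 6 + 5 = 11
Leiria - Évora - Porto: 4 + 4 = 8
Leiria - Guarda - Setúbal - Porto: 5 + 1 + 5 = 11
The minimum is 8 km.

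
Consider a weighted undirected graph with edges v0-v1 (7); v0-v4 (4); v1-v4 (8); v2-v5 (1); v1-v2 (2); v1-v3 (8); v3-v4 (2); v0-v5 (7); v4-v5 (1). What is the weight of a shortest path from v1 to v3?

Checking several routes:
v1 → v3: 8
v1 → v0 → v4 → v3: 7 + 4 + 2 = 13
v1 → v2 → v5 → v4 → v3: 2 + 1 + 1 + 2 = 6
v1 → v4 → v3: 8 + 2 = 10
Best route has total 6.

6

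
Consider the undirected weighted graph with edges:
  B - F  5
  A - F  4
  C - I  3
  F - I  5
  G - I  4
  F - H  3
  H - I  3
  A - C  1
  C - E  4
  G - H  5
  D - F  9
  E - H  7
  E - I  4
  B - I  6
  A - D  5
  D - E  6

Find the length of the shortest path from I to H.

3

A few of the I→H routes:
I -> C -> A -> F -> H: 3 + 1 + 4 + 3 = 11
I -> E -> H: 4 + 7 = 11
I -> G -> H: 4 + 5 = 9
I -> H: 3
I -> F -> H: 5 + 3 = 8
Best route has total 3.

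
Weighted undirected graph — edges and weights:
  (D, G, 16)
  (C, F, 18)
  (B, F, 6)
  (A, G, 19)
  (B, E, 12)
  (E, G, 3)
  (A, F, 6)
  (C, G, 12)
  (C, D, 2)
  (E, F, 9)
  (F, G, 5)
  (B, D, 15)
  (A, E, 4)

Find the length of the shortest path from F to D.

19

Comparing a few candidate routes:
F → G → C → D: 5 + 12 + 2 = 19
F → G → D: 5 + 16 = 21
F → C → D: 18 + 2 = 20
Shortest: 19.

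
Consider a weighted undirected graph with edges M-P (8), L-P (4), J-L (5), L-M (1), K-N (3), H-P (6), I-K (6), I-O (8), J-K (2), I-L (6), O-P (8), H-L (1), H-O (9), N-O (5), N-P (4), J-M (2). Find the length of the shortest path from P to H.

5

Some routes from P to H:
P-N-K-J-M-L-H: 4 + 3 + 2 + 2 + 1 + 1 = 13
P-H: 6
P-M-L-H: 8 + 1 + 1 = 10
P-L-H: 4 + 1 = 5
P-N-K-J-L-H: 4 + 3 + 2 + 5 + 1 = 15
The minimum is 5.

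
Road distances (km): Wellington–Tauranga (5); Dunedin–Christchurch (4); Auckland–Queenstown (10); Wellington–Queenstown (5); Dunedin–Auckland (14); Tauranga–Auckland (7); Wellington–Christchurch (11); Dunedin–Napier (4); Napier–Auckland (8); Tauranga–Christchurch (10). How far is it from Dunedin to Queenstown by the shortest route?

Some routes from Dunedin to Queenstown:
Dunedin -> Christchurch -> Tauranga -> Auckland -> Queenstown: 4 + 10 + 7 + 10 = 31
Dunedin -> Napier -> Auckland -> Tauranga -> Wellington -> Queenstown: 4 + 8 + 7 + 5 + 5 = 29
Dunedin -> Christchurch -> Tauranga -> Wellington -> Queenstown: 4 + 10 + 5 + 5 = 24
Dunedin -> Christchurch -> Wellington -> Queenstown: 4 + 11 + 5 = 20
Dunedin -> Auckland -> Queenstown: 14 + 10 = 24
Dunedin -> Napier -> Auckland -> Queenstown: 4 + 8 + 10 = 22
Best route has total 20 km.

20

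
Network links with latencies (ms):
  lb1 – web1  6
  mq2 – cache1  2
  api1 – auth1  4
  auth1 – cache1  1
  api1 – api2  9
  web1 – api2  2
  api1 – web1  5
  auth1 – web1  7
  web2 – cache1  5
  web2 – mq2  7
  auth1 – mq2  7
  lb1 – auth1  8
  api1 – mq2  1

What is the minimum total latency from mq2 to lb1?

Some routes from mq2 to lb1:
mq2 - api1 - web1 - lb1: 1 + 5 + 6 = 12
mq2 - cache1 - auth1 - lb1: 2 + 1 + 8 = 11
mq2 - api1 - auth1 - lb1: 1 + 4 + 8 = 13
The minimum is 11 ms.

11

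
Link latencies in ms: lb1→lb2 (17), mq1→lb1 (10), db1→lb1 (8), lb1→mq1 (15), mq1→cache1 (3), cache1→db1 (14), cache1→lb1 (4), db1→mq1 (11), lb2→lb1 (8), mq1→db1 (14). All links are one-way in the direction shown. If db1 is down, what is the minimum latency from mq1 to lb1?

Candidate routes:
mq1 -> lb1: 10
mq1 -> cache1 -> lb1: 3 + 4 = 7
Shortest: 7 ms.

7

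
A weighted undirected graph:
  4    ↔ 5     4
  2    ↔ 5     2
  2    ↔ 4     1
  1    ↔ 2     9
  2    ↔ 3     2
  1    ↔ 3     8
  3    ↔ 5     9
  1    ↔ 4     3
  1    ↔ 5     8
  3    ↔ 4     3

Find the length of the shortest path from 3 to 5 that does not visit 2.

Paths from 3 to 5 avoiding 2:
3-1-5: 8 + 8 = 16
3-4-5: 3 + 4 = 7
3-4-1-5: 3 + 3 + 8 = 14
3-1-4-5: 8 + 3 + 4 = 15
3-5: 9
Best route has total 7.

7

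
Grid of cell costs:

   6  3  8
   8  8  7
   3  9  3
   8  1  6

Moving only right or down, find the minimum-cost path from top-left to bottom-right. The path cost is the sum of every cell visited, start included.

32

Path (0,0) (1,0) (2,0) (3,0) (3,1) (3,2): 6 + 8 + 3 + 8 + 1 + 6 = 32.
For comparison, the top-then-right route costs 33.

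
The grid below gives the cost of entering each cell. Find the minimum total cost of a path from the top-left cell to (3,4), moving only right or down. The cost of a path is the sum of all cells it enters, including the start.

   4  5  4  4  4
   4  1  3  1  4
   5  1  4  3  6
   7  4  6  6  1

Best path: [0,0]→[1,0]→[1,1]→[1,2]→[1,3]→[2,3]→[2,4]→[3,4]
Cost: 4 + 4 + 1 + 3 + 1 + 3 + 6 + 1 = 23
For comparison, the top-then-right route costs 32.

23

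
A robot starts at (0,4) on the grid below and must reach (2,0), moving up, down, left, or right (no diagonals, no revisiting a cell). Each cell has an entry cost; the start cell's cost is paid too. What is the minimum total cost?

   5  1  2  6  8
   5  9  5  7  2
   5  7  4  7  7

32

Cheapest: [0,4]→[0,3]→[0,2]→[0,1]→[0,0]→[1,0]→[2,0]
  8 + 6 + 2 + 1 + 5 + 5 + 5 = 32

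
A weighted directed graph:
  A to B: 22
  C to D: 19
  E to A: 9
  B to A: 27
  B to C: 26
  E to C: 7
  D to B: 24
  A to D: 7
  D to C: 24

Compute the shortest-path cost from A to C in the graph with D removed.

Routes from A to C avoiding D:
A → B → C: 22 + 26 = 48
Best route has total 48.

48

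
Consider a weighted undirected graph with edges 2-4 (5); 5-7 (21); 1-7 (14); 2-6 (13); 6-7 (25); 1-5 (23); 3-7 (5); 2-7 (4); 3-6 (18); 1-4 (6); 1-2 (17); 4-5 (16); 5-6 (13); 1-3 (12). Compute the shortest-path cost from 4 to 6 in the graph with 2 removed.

Some routes from 4 to 6 avoiding 2:
4-1-3-6: 6 + 12 + 18 = 36
4-5-6: 16 + 13 = 29
4-1-5-6: 6 + 23 + 13 = 42
4-1-7-3-6: 6 + 14 + 5 + 18 = 43
Shortest: 29.

29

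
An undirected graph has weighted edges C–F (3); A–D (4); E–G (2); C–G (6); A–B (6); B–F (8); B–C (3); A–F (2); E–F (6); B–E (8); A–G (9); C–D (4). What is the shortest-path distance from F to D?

6

Checking several routes:
F - C - D: 3 + 4 = 7
F - A - D: 2 + 4 = 6
F - A - B - C - D: 2 + 6 + 3 + 4 = 15
The minimum is 6.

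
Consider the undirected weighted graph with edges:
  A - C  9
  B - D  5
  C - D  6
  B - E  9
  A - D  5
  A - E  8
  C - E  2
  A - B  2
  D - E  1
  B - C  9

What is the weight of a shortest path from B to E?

A few of the B→E routes:
B→A→E: 2 + 8 = 10
B→D→E: 5 + 1 = 6
B→E: 9
B→A→D→E: 2 + 5 + 1 = 8
Best route has total 6.

6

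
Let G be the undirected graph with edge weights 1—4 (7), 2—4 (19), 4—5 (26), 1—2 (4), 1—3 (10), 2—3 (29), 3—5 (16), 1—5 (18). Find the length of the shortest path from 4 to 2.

Checking several routes:
4 - 1 - 2: 7 + 4 = 11
4 - 2: 19
4 - 1 - 3 - 2: 7 + 10 + 29 = 46
Shortest: 11.

11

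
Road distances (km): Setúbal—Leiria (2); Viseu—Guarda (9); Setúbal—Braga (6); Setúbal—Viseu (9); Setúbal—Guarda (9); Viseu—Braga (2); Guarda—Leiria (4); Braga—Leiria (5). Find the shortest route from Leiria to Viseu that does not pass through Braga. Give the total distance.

Routes from Leiria to Viseu avoiding Braga:
Leiria -> Setúbal -> Guarda -> Viseu: 2 + 9 + 9 = 20
Leiria -> Setúbal -> Viseu: 2 + 9 = 11
Leiria -> Guarda -> Viseu: 4 + 9 = 13
Leiria -> Guarda -> Setúbal -> Viseu: 4 + 9 + 9 = 22
Shortest: 11 km.

11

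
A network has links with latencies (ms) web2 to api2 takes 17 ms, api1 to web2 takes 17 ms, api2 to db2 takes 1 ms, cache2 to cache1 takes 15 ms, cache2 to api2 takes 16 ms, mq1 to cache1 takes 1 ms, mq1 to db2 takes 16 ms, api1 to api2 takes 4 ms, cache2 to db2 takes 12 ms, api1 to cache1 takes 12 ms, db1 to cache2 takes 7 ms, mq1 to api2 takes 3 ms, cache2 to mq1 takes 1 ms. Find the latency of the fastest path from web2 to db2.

A few of the web2→db2 routes:
web2 -> api1 -> api2 -> db2: 17 + 4 + 1 = 22
web2 -> api2 -> mq1 -> cache2 -> db2: 17 + 3 + 1 + 12 = 33
web2 -> api2 -> db2: 17 + 1 = 18
Best route has total 18 ms.

18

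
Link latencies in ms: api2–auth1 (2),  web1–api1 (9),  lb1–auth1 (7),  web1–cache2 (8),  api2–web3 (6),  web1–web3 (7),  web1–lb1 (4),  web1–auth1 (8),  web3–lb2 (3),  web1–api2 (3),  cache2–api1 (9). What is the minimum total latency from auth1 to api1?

A few of the auth1→api1 routes:
auth1 -> web1 -> cache2 -> api1: 8 + 8 + 9 = 25
auth1 -> web1 -> api1: 8 + 9 = 17
auth1 -> api2 -> web1 -> api1: 2 + 3 + 9 = 14
auth1 -> api2 -> web1 -> cache2 -> api1: 2 + 3 + 8 + 9 = 22
auth1 -> api2 -> web3 -> web1 -> api1: 2 + 6 + 7 + 9 = 24
auth1 -> lb1 -> web1 -> api1: 7 + 4 + 9 = 20
Best route has total 14 ms.

14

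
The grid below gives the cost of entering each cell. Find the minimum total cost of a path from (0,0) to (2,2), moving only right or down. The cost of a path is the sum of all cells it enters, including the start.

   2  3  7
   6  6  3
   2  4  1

Cheapest: (0,0)→(0,1)→(1,1)→(1,2)→(2,2)
  2 + 3 + 6 + 3 + 1 = 15
(Top row then right column would cost 16.)

15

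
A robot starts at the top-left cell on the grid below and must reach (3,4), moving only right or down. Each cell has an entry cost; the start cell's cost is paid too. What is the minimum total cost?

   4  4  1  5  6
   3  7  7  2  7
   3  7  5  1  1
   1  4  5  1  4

22

One optimal route is (0,0) -> (0,1) -> (0,2) -> (0,3) -> (1,3) -> (2,3) -> (2,4) -> (3,4).
Its cost is 4 + 4 + 1 + 5 + 2 + 1 + 1 + 4 = 22.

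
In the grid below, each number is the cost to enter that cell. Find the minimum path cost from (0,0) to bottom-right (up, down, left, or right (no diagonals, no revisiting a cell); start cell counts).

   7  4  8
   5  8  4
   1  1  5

Best path: r0c0 → r1c0 → r2c0 → r2c1 → r2c2
Cost: 7 + 5 + 1 + 1 + 5 = 19

19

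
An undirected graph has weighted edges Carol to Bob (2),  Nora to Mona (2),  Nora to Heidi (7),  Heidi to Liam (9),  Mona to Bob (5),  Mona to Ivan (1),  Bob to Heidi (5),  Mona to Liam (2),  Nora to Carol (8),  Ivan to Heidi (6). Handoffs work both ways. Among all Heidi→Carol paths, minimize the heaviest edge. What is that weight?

Comparing a few candidate routes:
Heidi→Nora→Mona→Bob→Carol: max(7, 2, 5, 2) = 7
Heidi→Ivan→Mona→Bob→Carol: max(6, 1, 5, 2) = 6
Heidi→Bob→Carol: max(5, 2) = 5
Smallest bottleneck: 5.

5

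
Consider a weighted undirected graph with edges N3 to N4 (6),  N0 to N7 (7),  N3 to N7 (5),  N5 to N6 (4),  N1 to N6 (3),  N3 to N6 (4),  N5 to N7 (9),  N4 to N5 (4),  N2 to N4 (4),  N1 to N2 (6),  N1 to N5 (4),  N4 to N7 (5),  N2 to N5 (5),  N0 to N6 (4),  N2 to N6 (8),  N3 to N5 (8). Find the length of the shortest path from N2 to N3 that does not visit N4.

12

Comparing a few candidate routes:
N2 - N6 - N3: 8 + 4 = 12
N2 - N5 - N3: 5 + 8 = 13
N2 - N5 - N6 - N3: 5 + 4 + 4 = 13
N2 - N1 - N6 - N3: 6 + 3 + 4 = 13
Shortest: 12.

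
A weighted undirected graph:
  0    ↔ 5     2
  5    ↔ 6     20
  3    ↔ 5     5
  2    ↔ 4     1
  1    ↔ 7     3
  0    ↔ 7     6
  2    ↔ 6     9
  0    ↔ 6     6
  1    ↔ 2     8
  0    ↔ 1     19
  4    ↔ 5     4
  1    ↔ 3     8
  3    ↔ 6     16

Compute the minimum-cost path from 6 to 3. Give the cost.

13

Comparing a few candidate routes:
6 -> 5 -> 3: 20 + 5 = 25
6 -> 2 -> 4 -> 5 -> 3: 9 + 1 + 4 + 5 = 19
6 -> 0 -> 7 -> 1 -> 3: 6 + 6 + 3 + 8 = 23
6 -> 0 -> 5 -> 3: 6 + 2 + 5 = 13
6 -> 3: 16
Best route has total 13.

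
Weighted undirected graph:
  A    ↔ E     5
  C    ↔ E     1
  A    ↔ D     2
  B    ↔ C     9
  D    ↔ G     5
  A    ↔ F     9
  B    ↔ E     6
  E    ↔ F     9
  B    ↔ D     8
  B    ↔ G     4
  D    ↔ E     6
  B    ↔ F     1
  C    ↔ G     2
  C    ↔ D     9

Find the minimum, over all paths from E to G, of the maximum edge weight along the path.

2

Comparing a few candidate routes:
E-B-G: max(6, 4) = 6
E-A-D-G: max(5, 2, 5) = 5
E-D-G: max(6, 5) = 6
E-C-G: max(1, 2) = 2
Smallest bottleneck: 2.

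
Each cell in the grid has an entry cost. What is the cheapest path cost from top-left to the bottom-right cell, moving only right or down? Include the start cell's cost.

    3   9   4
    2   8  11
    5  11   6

27

One optimal route is (0,0)→(1,0)→(2,0)→(2,1)→(2,2).
Its cost is 3 + 2 + 5 + 11 + 6 = 27.
(Top row then right column would cost 33.)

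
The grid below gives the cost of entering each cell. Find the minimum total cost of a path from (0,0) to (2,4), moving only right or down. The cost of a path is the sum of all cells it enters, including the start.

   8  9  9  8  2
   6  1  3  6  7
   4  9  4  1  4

Path [0,0]→[1,0]→[1,1]→[1,2]→[2,2]→[2,3]→[2,4]: 8 + 6 + 1 + 3 + 4 + 1 + 4 = 27.
For comparison, the top-then-right route costs 47.

27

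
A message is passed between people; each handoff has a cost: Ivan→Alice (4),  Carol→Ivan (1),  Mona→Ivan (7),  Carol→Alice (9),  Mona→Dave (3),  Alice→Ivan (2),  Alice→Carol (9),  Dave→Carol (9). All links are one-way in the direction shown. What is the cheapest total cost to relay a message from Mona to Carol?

12

Candidate routes:
Mona -> Dave -> Carol: 3 + 9 = 12
Mona -> Ivan -> Alice -> Carol: 7 + 4 + 9 = 20
Best route has total 12.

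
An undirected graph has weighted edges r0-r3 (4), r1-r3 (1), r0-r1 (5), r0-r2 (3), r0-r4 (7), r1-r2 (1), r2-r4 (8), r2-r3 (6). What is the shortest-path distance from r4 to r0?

7

A few of the r4→r0 routes:
r4→r2→r0: 8 + 3 = 11
r4→r2→r1→r3→r0: 8 + 1 + 1 + 4 = 14
r4→r2→r1→r0: 8 + 1 + 5 = 14
r4→r0: 7
The minimum is 7.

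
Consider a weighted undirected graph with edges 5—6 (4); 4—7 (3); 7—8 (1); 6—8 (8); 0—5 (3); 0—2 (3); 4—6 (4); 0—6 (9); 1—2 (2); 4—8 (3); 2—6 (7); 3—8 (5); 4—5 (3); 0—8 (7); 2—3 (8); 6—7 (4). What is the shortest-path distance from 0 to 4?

6

Comparing a few candidate routes:
0-8-4: 7 + 3 = 10
0-5-6-4: 3 + 4 + 4 = 11
0-8-7-4: 7 + 1 + 3 = 11
0-5-4: 3 + 3 = 6
Best route has total 6.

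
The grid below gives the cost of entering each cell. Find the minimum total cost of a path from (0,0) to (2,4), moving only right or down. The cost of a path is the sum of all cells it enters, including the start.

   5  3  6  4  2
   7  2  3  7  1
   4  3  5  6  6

Best path: r0c0→r0c1→r0c2→r0c3→r0c4→r1c4→r2c4
Cost: 5 + 3 + 6 + 4 + 2 + 1 + 6 = 27

27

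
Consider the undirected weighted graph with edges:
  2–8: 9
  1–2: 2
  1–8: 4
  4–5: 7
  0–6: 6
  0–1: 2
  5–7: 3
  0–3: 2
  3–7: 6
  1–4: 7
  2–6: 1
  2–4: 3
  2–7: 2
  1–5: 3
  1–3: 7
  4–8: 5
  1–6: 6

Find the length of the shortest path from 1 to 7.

4

Some routes from 1 to 7:
1-2-7: 2 + 2 = 4
1-5-7: 3 + 3 = 6
1-6-2-7: 6 + 1 + 2 = 9
Best route has total 4.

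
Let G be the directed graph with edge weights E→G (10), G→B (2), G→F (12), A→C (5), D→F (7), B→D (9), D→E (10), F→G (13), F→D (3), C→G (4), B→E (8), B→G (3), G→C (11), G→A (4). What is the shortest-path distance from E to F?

Candidate routes:
E -> G -> B -> D -> F: 10 + 2 + 9 + 7 = 28
E -> G -> F: 10 + 12 = 22
The minimum is 22.

22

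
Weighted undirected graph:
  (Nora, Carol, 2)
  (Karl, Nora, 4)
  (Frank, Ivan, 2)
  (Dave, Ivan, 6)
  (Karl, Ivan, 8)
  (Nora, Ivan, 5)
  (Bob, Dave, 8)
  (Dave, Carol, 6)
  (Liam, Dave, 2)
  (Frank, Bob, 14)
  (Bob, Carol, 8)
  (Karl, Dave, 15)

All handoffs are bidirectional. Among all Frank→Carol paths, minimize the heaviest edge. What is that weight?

A few of the Frank→Carol routes:
Frank-Ivan-Dave-Bob-Carol: max(2, 6, 8, 8) = 8
Frank-Ivan-Karl-Nora-Carol: max(2, 8, 4, 2) = 8
Frank-Ivan-Dave-Carol: max(2, 6, 6) = 6
Frank-Ivan-Nora-Carol: max(2, 5, 2) = 5
Smallest bottleneck: 5.

5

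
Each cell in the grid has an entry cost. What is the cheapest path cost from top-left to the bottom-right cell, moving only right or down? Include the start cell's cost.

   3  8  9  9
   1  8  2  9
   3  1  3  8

19

One optimal route is [0,0]→[1,0]→[2,0]→[2,1]→[2,2]→[2,3].
Its cost is 3 + 1 + 3 + 1 + 3 + 8 = 19.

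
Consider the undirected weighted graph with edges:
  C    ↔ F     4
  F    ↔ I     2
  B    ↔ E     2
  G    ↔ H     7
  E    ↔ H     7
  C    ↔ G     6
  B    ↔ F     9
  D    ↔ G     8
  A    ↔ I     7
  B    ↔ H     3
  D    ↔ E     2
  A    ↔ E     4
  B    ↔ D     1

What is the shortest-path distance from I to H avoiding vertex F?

Some routes from I to H avoiding F:
I-A-E-B-H: 7 + 4 + 2 + 3 = 16
I-A-E-D-B-H: 7 + 4 + 2 + 1 + 3 = 17
I-A-E-H: 7 + 4 + 7 = 18
Best route has total 16.

16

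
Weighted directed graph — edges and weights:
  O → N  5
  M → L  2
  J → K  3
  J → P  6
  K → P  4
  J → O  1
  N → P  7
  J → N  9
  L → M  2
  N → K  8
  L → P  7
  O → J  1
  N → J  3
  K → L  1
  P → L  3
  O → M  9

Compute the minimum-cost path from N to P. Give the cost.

Comparing a few candidate routes:
N -> J -> K -> P: 3 + 3 + 4 = 10
N -> P: 7
N -> K -> P: 8 + 4 = 12
N -> J -> P: 3 + 6 = 9
Best route has total 7.

7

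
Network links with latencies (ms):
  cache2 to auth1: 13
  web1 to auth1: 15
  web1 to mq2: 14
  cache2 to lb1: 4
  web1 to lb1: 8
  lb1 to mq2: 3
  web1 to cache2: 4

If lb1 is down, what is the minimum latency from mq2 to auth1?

Paths from mq2 to auth1 avoiding lb1:
mq2→web1→cache2→auth1: 14 + 4 + 13 = 31
mq2→web1→auth1: 14 + 15 = 29
Best route has total 29 ms.

29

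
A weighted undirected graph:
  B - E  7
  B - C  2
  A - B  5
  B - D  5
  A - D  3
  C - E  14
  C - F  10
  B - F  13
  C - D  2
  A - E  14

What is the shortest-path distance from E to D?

Some routes from E to D:
E -> A -> D: 14 + 3 = 17
E -> B -> A -> D: 7 + 5 + 3 = 15
E -> C -> D: 14 + 2 = 16
E -> B -> C -> D: 7 + 2 + 2 = 11
E -> B -> D: 7 + 5 = 12
The minimum is 11.

11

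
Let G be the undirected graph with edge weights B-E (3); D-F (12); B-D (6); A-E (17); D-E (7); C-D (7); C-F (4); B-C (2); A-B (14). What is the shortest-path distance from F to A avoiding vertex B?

Routes from F to A avoiding B:
F→C→D→E→A: 4 + 7 + 7 + 17 = 35
F→D→E→A: 12 + 7 + 17 = 36
Shortest: 35.

35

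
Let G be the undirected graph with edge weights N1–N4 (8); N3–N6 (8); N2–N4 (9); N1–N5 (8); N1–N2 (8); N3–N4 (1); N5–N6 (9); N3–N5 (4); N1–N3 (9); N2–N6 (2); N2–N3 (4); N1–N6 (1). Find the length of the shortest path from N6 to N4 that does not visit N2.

Some routes from N6 to N4 avoiding N2:
N6 -> N1 -> N3 -> N4: 1 + 9 + 1 = 11
N6 -> N3 -> N4: 8 + 1 = 9
N6 -> N1 -> N4: 1 + 8 = 9
Best route has total 9.

9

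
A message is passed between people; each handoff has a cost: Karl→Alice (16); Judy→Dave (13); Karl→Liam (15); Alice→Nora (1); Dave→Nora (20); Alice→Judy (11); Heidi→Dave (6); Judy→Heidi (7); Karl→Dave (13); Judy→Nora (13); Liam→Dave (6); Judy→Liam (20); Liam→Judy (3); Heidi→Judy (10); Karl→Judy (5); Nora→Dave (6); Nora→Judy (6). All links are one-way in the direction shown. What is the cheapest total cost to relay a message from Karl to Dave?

13

Comparing a few candidate routes:
Karl-Judy-Dave: 5 + 13 = 18
Karl-Dave: 13
Karl-Liam-Dave: 15 + 6 = 21
Karl-Alice-Nora-Dave: 16 + 1 + 6 = 23
Karl-Judy-Heidi-Dave: 5 + 7 + 6 = 18
The minimum is 13.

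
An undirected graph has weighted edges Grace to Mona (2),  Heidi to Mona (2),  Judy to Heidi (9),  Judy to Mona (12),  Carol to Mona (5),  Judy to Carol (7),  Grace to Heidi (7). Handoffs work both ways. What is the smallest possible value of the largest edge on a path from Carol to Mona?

Routes from Carol to Mona:
Carol - Judy - Heidi - Grace - Mona: max(7, 9, 7, 2) = 9
Carol - Mona: max(5) = 5
Carol - Judy - Mona: max(7, 12) = 12
Carol - Judy - Heidi - Mona: max(7, 9, 2) = 9
Best route has worst link 5.

5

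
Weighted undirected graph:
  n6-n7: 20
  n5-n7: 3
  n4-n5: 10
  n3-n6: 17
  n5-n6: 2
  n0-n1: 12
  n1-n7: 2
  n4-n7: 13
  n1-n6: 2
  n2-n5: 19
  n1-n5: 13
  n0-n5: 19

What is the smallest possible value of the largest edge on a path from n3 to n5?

Some routes from n3 to n5:
n3 → n6 → n5: max(17, 2) = 17
n3 → n6 → n1 → n5: max(17, 2, 13) = 17
n3 → n6 → n1 → n7 → n4 → n5: max(17, 2, 2, 13, 10) = 17
n3 → n6 → n1 → n7 → n5: max(17, 2, 2, 3) = 17
Smallest bottleneck: 17.

17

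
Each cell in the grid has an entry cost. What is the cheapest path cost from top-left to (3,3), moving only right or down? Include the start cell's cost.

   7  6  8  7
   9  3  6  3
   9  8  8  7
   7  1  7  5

Best path: r0c0 → r0c1 → r1c1 → r1c2 → r1c3 → r2c3 → r3c3
Cost: 7 + 6 + 3 + 6 + 3 + 7 + 5 = 37
(Top row then right column would cost 43.)

37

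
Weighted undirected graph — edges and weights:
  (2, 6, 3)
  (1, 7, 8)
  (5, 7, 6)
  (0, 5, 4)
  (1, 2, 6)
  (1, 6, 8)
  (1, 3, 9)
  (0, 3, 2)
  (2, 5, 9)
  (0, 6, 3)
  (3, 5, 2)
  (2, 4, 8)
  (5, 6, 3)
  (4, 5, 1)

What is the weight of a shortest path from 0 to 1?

11

A few of the 0→1 routes:
0→6→1: 3 + 8 = 11
0→3→1: 2 + 9 = 11
0→6→2→1: 3 + 3 + 6 = 12
0→3→5→6→1: 2 + 2 + 3 + 8 = 15
Best route has total 11.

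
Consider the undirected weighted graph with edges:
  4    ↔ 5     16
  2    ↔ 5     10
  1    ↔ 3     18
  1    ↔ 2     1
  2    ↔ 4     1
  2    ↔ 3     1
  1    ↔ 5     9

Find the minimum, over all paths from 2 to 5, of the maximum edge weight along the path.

Paths from 2 to 5:
2 - 3 - 1 - 5: max(1, 18, 9) = 18
2 - 5: max(10) = 10
2 - 1 - 5: max(1, 9) = 9
2 - 4 - 5: max(1, 16) = 16
Smallest bottleneck: 9.

9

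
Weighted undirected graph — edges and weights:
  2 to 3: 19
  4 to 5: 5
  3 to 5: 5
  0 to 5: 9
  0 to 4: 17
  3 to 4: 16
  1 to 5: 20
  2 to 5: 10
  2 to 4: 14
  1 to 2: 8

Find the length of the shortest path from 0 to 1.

Checking several routes:
0→5→1: 9 + 20 = 29
0→5→4→2→1: 9 + 5 + 14 + 8 = 36
0→5→2→1: 9 + 10 + 8 = 27
The minimum is 27.

27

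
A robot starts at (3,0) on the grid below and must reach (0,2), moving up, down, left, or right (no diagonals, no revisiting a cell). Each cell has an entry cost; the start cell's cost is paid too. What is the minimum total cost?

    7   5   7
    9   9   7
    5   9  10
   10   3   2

39

Cheapest: [3,0]→[3,1]→[3,2]→[2,2]→[1,2]→[0,2]
  10 + 3 + 2 + 10 + 7 + 7 = 39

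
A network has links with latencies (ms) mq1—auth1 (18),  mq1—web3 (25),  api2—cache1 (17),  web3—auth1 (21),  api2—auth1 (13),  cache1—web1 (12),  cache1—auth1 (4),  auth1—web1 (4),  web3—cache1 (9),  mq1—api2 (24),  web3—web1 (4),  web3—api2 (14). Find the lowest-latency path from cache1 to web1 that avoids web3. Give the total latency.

Routes from cache1 to web1 avoiding web3:
cache1 → api2 → mq1 → auth1 → web1: 17 + 24 + 18 + 4 = 63
cache1 → auth1 → web1: 4 + 4 = 8
cache1 → web1: 12
cache1 → api2 → auth1 → web1: 17 + 13 + 4 = 34
Best route has total 8 ms.

8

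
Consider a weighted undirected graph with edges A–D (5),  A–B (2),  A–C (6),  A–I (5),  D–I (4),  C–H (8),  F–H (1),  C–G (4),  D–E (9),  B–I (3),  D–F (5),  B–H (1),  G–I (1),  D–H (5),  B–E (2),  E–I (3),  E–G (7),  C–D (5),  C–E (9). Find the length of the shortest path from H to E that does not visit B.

12

Comparing a few candidate routes:
H→C→G→I→E: 8 + 4 + 1 + 3 = 16
H→D→I→E: 5 + 4 + 3 = 12
H→D→E: 5 + 9 = 14
H→F→D→E: 1 + 5 + 9 = 15
H→F→D→I→E: 1 + 5 + 4 + 3 = 13
Best route has total 12.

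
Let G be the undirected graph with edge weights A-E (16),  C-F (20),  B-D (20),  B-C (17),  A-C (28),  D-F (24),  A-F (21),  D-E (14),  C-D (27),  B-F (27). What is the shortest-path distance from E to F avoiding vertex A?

Routes from E to F avoiding A:
E→D→B→F: 14 + 20 + 27 = 61
E→D→F: 14 + 24 = 38
E→D→B→C→F: 14 + 20 + 17 + 20 = 71
E→D→C→F: 14 + 27 + 20 = 61
E→D→C→B→F: 14 + 27 + 17 + 27 = 85
Best route has total 38.

38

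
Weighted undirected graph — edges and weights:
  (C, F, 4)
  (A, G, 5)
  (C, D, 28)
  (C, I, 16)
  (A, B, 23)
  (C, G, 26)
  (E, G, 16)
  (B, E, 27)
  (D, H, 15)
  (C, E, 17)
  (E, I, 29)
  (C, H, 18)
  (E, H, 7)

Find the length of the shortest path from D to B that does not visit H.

Some routes from D to B avoiding H:
D - C - E - G - A - B: 28 + 17 + 16 + 5 + 23 = 89
D - C - G - E - B: 28 + 26 + 16 + 27 = 97
D - C - I - E - B: 28 + 16 + 29 + 27 = 100
D - C - G - A - B: 28 + 26 + 5 + 23 = 82
D - C - E - B: 28 + 17 + 27 = 72
The minimum is 72.

72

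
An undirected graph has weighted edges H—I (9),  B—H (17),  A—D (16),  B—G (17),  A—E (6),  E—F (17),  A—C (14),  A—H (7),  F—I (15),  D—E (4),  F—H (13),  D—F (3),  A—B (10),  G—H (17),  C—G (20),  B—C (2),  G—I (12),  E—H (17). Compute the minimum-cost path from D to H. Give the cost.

16

Checking several routes:
D -> F -> H: 3 + 13 = 16
D -> E -> A -> H: 4 + 6 + 7 = 17
D -> E -> H: 4 + 17 = 21
Shortest: 16.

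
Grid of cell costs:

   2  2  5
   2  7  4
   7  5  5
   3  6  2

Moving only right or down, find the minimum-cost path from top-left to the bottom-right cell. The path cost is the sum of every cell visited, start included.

20

Take (0,0) -> (0,1) -> (0,2) -> (1,2) -> (2,2) -> (3,2) for a total of 2 + 2 + 5 + 4 + 5 + 2 = 20.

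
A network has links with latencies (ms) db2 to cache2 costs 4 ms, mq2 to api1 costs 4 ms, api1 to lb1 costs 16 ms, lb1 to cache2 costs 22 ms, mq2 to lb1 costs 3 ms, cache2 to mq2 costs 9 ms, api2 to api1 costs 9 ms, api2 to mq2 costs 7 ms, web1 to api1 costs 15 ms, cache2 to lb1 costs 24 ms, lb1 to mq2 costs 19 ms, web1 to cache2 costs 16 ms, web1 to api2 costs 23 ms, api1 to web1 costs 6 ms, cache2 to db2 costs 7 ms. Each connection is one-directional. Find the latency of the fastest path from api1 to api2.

29

Routes from api1 to api2:
api1 → web1 → api2: 6 + 23 = 29
The minimum is 29 ms.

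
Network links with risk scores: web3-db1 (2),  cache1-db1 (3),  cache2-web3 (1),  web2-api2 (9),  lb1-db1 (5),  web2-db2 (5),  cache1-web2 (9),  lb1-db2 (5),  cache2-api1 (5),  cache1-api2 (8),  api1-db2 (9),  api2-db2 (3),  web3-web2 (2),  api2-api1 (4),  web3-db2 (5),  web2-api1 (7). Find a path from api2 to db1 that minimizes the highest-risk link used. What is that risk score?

5

Checking several routes:
api2-db2-web2-web3-db1: max(3, 5, 2, 2) = 5
api2-api1-cache2-web3-web2-db2-lb1-db1: max(4, 5, 1, 2, 5, 5, 5) = 5
api2-api1-cache2-web3-db2-lb1-db1: max(4, 5, 1, 5, 5, 5) = 5
api2-api1-cache2-web3-db1: max(4, 5, 1, 2) = 5
Smallest bottleneck: 5.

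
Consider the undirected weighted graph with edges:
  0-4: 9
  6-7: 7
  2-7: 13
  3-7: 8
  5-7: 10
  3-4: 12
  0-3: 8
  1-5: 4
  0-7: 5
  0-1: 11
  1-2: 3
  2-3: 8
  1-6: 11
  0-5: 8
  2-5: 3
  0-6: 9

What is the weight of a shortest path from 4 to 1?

Checking several routes:
4 - 3 - 2 - 5 - 1: 12 + 8 + 3 + 4 = 27
4 - 0 - 1: 9 + 11 = 20
4 - 0 - 5 - 2 - 1: 9 + 8 + 3 + 3 = 23
4 - 3 - 2 - 1: 12 + 8 + 3 = 23
4 - 0 - 5 - 1: 9 + 8 + 4 = 21
The minimum is 20.

20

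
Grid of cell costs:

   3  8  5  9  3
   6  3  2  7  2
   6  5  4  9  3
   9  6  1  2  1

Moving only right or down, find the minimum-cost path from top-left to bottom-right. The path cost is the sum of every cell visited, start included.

22

Cheapest: [0,0] [1,0] [1,1] [1,2] [2,2] [3,2] [3,3] [3,4]
  3 + 6 + 3 + 2 + 4 + 1 + 2 + 1 = 22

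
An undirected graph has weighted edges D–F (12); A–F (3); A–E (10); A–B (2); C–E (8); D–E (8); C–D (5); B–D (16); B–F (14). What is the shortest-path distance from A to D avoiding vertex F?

Candidate routes:
A → E → D: 10 + 8 = 18
A → E → C → D: 10 + 8 + 5 = 23
A → B → D: 2 + 16 = 18
Best route has total 18.

18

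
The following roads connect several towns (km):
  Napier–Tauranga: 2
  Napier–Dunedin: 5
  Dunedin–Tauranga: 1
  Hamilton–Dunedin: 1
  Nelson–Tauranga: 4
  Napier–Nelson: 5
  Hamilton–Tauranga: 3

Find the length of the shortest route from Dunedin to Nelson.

5

A few of the Dunedin→Nelson routes:
Dunedin - Tauranga - Nelson: 1 + 4 = 5
Dunedin - Hamilton - Tauranga - Nelson: 1 + 3 + 4 = 8
Dunedin - Tauranga - Napier - Nelson: 1 + 2 + 5 = 8
Best route has total 5 km.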